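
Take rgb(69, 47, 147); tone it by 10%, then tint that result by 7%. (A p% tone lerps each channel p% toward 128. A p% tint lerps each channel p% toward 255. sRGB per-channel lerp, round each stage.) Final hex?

#584599

Per channel, c → c + 0.1(128 − c):
  R: 69 + 5.9 = 74.9 → 75
  G: 47 + 8.1 = 55.1 → 55
  B: 147 + 0.1×(128−147) = 147 − 1.9 = 145.1 → 145
After the tone: rgb(75, 55, 145) = #4b3791.
Per channel, c → c + 0.07(255 − c):
  R: 75 + 12.6 = 87.6 → 88
  G: 55 + 14 = 69 → 69
  B: 145 + 0.07×(255−145) = 145 + 7.7 = 152.7 → 153
rgb(88, 69, 153) = #584599.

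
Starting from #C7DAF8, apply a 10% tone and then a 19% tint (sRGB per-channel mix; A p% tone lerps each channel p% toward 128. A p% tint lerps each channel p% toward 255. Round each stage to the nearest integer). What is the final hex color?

#C7DAF8 is rgb(199, 218, 248).
A 10% tone moves each channel 10% toward 128:
  R: 199 + 0.1×(128−199) = 199 − 7.1 = 191.9 → 192
  G: 218 − 9 = 209 → 209
  B: 248 − 12 = 236 → 236
After the tone: rgb(192, 209, 236) = #C0D1EC.
Per channel, c → c + 0.19(255 − c):
  R: 192 + 11.97 = 203.97 → 204
  G: 209 + 0.19×(255−209) = 209 + 8.74 = 217.74 → 218
  B: 236 + 0.19×(255−236) = 236 + 3.61 = 239.61 → 240
rgb(204, 218, 240) = #CCDAF0.

#CCDAF0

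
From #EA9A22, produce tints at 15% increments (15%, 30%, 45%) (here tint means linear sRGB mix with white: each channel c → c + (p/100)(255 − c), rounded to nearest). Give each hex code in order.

#EA9A22 is rgb(234, 154, 34).
15%: (234 + 3.15 = 237.15→237, 154 + 15.15 = 169.15→169, 34 + 33.15 = 67.15→67) → #EDA943
30%: (234 + 6.3 = 240.3→240, 154 + 30.3 = 184.3→184, 34 + 66.3 = 100.3→100) → #F0B864
45%: (234 + 9.45 = 243.45→243, 154 + 45.45 = 199.45→199, 34 + 99.45 = 133.45→133) → #F3C785

#EDA943, #F0B864, #F3C785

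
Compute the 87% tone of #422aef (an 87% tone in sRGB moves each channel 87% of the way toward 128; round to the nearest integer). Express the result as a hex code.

#422aef is rgb(66, 42, 239).
An 87% tone moves each channel 87% toward 128:
  R: 66 + 0.87×(128−66) = 66 + 53.94 = 119.94 → 120
  G: 42 + 0.87×(128−42) = 42 + 74.82 = 116.82 → 117
  B: 239 + 0.87×(128−239) = 239 − 96.57 = 142.43 → 142
rgb(120, 117, 142) = #78758e.

#78758e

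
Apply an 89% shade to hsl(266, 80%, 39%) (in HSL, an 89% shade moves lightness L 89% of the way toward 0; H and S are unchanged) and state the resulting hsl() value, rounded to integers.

L moves 89% from 39 toward 0: 39 − 34.71 = 4.29 → 4.
H and S are unchanged.

hsl(266, 80%, 4%)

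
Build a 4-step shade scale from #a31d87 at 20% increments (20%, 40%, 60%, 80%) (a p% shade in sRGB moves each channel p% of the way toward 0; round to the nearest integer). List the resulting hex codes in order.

#82176c, #621151, #410c36, #21061b

#a31d87 is rgb(163, 29, 135).
20%: (163 − 32.6 = 130.4→130, 29 − 5.8 = 23.2→23, 135 − 27 = 108→108) → #82176c
40%: (163 − 65.2 = 97.8→98, 29 − 11.6 = 17.4→17, 135 − 54 = 81→81) → #621151
60%: (163 − 97.8 = 65.2→65, 29 − 17.4 = 11.6→12, 135 − 81 = 54→54) → #410c36
80%: (163 − 130.4 = 32.6→33, 29 − 23.2 = 5.8→6, 135 − 108 = 27→27) → #21061b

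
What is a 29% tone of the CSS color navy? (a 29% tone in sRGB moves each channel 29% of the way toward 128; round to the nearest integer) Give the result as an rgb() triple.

CSS navy is rgb(0, 0, 128).
Lerp each channel 29% toward 128:
  R: 0 + 37.12 = 37.12 → 37
  G: 0 + 0.29×(128−0) = 0 + 37.12 = 37.12 → 37
  B: 128 + 0.29×(128−128) = 128 + 0 = 128 → 128

rgb(37, 37, 128)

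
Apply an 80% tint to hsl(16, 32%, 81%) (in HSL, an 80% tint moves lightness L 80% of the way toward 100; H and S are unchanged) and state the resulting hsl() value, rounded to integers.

hsl(16, 32%, 96%)

L moves 80% from 81 toward 100: 81 + 15.2 = 96.2 → 96.
H and S are unchanged.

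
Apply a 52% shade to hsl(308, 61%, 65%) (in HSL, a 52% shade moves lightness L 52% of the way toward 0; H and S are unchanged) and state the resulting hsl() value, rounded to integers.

hsl(308, 61%, 31%)

L moves 52% from 65 toward 0: 65 − 33.8 = 31.2 → 31.
H and S are unchanged.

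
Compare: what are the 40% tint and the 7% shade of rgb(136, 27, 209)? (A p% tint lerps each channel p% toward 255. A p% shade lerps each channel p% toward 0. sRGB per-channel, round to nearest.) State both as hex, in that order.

40% tint:
  R: 136 + 0.4×(255−136) = 136 + 47.6 = 183.6 → 184
  G: 27 + 0.4×(255−27) = 27 + 91.2 = 118.2 → 118
  B: 209 + 18.4 = 227.4 → 227
  → #B876E3
7% shade:
  R: 136 − 9.52 = 126.48 → 126
  G: 27 − 1.89 = 25.11 → 25
  B: 209 − 14.63 = 194.37 → 194
  → #7E19C2

#B876E3, #7E19C2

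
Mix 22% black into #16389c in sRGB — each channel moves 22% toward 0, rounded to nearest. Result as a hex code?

#112c7a

#16389c is rgb(22, 56, 156).
Per channel, c → c + 0.22(0 − c):
  R: 22 − 4.84 = 17.16 → 17
  G: 56 + 0.22×(0−56) = 56 − 12.32 = 43.68 → 44
  B: 156 − 34.32 = 121.68 → 122
rgb(17, 44, 122) = #112c7a.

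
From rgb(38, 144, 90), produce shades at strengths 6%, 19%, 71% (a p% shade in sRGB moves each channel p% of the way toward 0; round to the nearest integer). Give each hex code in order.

#248755, #1f7549, #0b2a1a

6%: (38 − 2.28 = 35.72→36, 144 − 8.64 = 135.36→135, 90 − 5.4 = 84.6→85) → #248755
19%: (38 − 7.22 = 30.78→31, 144 − 27.36 = 116.64→117, 90 − 17.1 = 72.9→73) → #1f7549
71%: (38 − 26.98 = 11.02→11, 144 − 102.24 = 41.76→42, 90 − 63.9 = 26.1→26) → #0b2a1a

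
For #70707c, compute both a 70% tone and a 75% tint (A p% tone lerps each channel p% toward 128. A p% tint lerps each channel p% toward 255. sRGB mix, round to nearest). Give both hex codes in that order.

#70707c is rgb(112, 112, 124).
70% tone:
  R: 112 + 0.7×(128−112) = 112 + 11.2 = 123.2 → 123
  G: 112 + 11.2 = 123.2 → 123
  B: 124 + 0.7×(128−124) = 124 + 2.8 = 126.8 → 127
  → #7b7b7f
75% tint:
  R: 112 + 0.75×(255−112) = 112 + 107.25 = 219.25 → 219
  G: 112 + 0.75×(255−112) = 112 + 107.25 = 219.25 → 219
  B: 124 + 98.25 = 222.25 → 222
  → #dbdbde

#7b7b7f, #dbdbde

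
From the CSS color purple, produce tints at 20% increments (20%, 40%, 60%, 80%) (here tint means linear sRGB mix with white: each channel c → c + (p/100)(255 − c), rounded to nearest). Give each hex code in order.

#993399, #B366B3, #CC99CC, #E6CCE6

CSS purple is rgb(128, 0, 128).
20%: (128 + 25.4 = 153.4→153, 0 + 51 = 51→51, 128 + 25.4 = 153.4→153) → #993399
40%: (128 + 50.8 = 178.8→179, 0 + 102 = 102→102, 128 + 50.8 = 178.8→179) → #B366B3
60%: (128 + 76.2 = 204.2→204, 0 + 153 = 153→153, 128 + 76.2 = 204.2→204) → #CC99CC
80%: (128 + 101.6 = 229.6→230, 0 + 204 = 204→204, 128 + 101.6 = 229.6→230) → #E6CCE6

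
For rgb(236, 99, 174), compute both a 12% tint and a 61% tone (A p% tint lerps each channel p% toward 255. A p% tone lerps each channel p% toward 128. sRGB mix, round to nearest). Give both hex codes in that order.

#ee76b8, #aa7592

12% tint:
  R: 236 + 0.12×(255−236) = 236 + 2.28 = 238.28 → 238
  G: 99 + 18.72 = 117.72 → 118
  B: 174 + 9.72 = 183.72 → 184
  → #ee76b8
61% tone:
  R: 236 − 65.88 = 170.12 → 170
  G: 99 + 0.61×(128−99) = 99 + 17.69 = 116.69 → 117
  B: 174 − 28.06 = 145.94 → 146
  → #aa7592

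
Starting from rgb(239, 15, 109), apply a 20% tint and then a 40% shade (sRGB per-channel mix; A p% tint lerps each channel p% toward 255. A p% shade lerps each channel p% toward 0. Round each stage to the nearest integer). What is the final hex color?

Per channel, c → c + 0.2(255 − c):
  R: 239 + 3.2 = 242.2 → 242
  G: 15 + 0.2×(255−15) = 15 + 48 = 63 → 63
  B: 109 + 0.2×(255−109) = 109 + 29.2 = 138.2 → 138
After the tint: rgb(242, 63, 138) = #f23f8a.
Lerp each channel 40% toward 0:
  R: 242 + 0.4×(0−242) = 242 − 96.8 = 145.2 → 145
  G: 63 + 0.4×(0−63) = 63 − 25.2 = 37.8 → 38
  B: 138 + 0.4×(0−138) = 138 − 55.2 = 82.8 → 83
rgb(145, 38, 83) = #912653.

#912653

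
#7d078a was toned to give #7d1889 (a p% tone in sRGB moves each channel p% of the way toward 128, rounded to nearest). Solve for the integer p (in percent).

14%

#7d078a is rgb(125, 7, 138); #7d1889 is rgb(125, 24, 137).
On the G channel (widest range): 24 ≈ 7 + (p/100)(128 − 7), so p ≈ 100×(24 − 7)/(128 − 7) = 1700/121 = 14.05.
p = 14 reproduces all three channels after rounding.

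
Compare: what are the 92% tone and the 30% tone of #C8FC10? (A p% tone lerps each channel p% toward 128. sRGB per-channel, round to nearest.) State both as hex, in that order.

#868A77, #B2D732

#C8FC10 is rgb(200, 252, 16).
92% tone:
  R: 200 − 66.24 = 133.76 → 134
  G: 252 − 114.08 = 137.92 → 138
  B: 16 + 0.92×(128−16) = 16 + 103.04 = 119.04 → 119
  → #868A77
30% tone:
  R: 200 + 0.3×(128−200) = 200 − 21.6 = 178.4 → 178
  G: 252 + 0.3×(128−252) = 252 − 37.2 = 214.8 → 215
  B: 16 + 0.3×(128−16) = 16 + 33.6 = 49.6 → 50
  → #B2D732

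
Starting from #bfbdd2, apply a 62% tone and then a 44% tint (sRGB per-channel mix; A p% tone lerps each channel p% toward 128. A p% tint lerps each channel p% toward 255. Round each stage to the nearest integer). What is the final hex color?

#bfbdd2 is rgb(191, 189, 210).
Per channel, c → c + 0.62(128 − c):
  R: 191 + 0.62×(128−191) = 191 − 39.06 = 151.94 → 152
  G: 189 − 37.82 = 151.18 → 151
  B: 210 + 0.62×(128−210) = 210 − 50.84 = 159.16 → 159
After the tone: rgb(152, 151, 159) = #98979f.
Lerp each channel 44% toward 255:
  R: 152 + 45.32 = 197.32 → 197
  G: 151 + 0.44×(255−151) = 151 + 45.76 = 196.76 → 197
  B: 159 + 42.24 = 201.24 → 201
rgb(197, 197, 201) = #c5c5c9.

#c5c5c9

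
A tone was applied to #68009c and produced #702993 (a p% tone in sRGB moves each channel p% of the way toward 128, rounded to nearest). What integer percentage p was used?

#68009c is rgb(104, 0, 156); #702993 is rgb(112, 41, 147).
On the G channel (widest range): 41 ≈ 0 + (p/100)(128 − 0), so p ≈ 100×(41 − 0)/(128 − 0) = 4100/128 = 32.03.
p = 32 reproduces all three channels after rounding.

32%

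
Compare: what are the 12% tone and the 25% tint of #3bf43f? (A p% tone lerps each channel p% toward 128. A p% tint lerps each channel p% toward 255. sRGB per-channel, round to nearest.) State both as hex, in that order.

#43e647, #6cf76f

#3bf43f is rgb(59, 244, 63).
12% tone:
  R: 59 + 8.28 = 67.28 → 67
  G: 244 + 0.12×(128−244) = 244 − 13.92 = 230.08 → 230
  B: 63 + 0.12×(128−63) = 63 + 7.8 = 70.8 → 71
  → #43e647
25% tint:
  R: 59 + 0.25×(255−59) = 59 + 49 = 108 → 108
  G: 244 + 0.25×(255−244) = 244 + 2.75 = 246.75 → 247
  B: 63 + 0.25×(255−63) = 63 + 48 = 111 → 111
  → #6cf76f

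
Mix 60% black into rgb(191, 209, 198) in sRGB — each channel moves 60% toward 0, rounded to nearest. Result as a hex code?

#4C544F

Per channel, c → c + 0.6(0 − c):
  R: 191 + 0.6×(0−191) = 191 − 114.6 = 76.4 → 76
  G: 209 + 0.6×(0−209) = 209 − 125.4 = 83.6 → 84
  B: 198 + 0.6×(0−198) = 198 − 118.8 = 79.2 → 79
rgb(76, 84, 79) = #4C544F.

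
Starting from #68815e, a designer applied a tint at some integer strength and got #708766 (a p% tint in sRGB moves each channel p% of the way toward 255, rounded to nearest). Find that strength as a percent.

5%

#68815e is rgb(104, 129, 94); #708766 is rgb(112, 135, 102).
On the B channel (widest range): 102 ≈ 94 + (p/100)(255 − 94), so p ≈ 100×(102 − 94)/(255 − 94) = 800/161 = 4.97.
p = 5 reproduces all three channels after rounding.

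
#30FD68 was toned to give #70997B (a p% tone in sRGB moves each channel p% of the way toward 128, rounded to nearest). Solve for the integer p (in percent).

#30FD68 is rgb(48, 253, 104); #70997B is rgb(112, 153, 123).
On the G channel (widest range): 153 ≈ 253 + (p/100)(128 − 253), so p ≈ 100×(153 − 253)/(128 − 253) = -10000/-125 = 80.00.
p = 80 reproduces all three channels after rounding.

80%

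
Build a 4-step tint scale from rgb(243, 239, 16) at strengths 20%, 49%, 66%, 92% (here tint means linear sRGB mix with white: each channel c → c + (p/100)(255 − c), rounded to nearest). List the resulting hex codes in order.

20%: (243 + 2.4 = 245.4→245, 239 + 3.2 = 242.2→242, 16 + 47.8 = 63.8→64) → #f5f240
49%: (243 + 5.88 = 248.88→249, 239 + 7.84 = 246.84→247, 16 + 117.11 = 133.11→133) → #f9f785
66%: (243 + 7.92 = 250.92→251, 239 + 10.56 = 249.56→250, 16 + 157.74 = 173.74→174) → #fbfaae
92%: (243 + 11.04 = 254.04→254, 239 + 14.72 = 253.72→254, 16 + 219.88 = 235.88→236) → #fefeec

#f5f240, #f9f785, #fbfaae, #fefeec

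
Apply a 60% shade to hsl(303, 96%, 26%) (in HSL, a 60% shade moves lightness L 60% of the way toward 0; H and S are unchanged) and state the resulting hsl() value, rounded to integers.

L moves 60% from 26 toward 0: 26 − 15.6 = 10.4 → 10.
H and S are unchanged.

hsl(303, 96%, 10%)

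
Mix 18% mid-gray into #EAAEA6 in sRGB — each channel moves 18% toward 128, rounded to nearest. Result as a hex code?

#D7A69F

#EAAEA6 is rgb(234, 174, 166).
Lerp each channel 18% toward 128:
  R: 234 + 0.18×(128−234) = 234 − 19.08 = 214.92 → 215
  G: 174 − 8.28 = 165.72 → 166
  B: 166 + 0.18×(128−166) = 166 − 6.84 = 159.16 → 159
rgb(215, 166, 159) = #D7A69F.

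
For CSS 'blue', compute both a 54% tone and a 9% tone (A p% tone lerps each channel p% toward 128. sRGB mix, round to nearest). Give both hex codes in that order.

#4545ba, #0c0cf4

CSS blue is rgb(0, 0, 255).
54% tone:
  R: 0 + 0.54×(128−0) = 0 + 69.12 = 69.12 → 69
  G: 0 + 0.54×(128−0) = 0 + 69.12 = 69.12 → 69
  B: 255 + 0.54×(128−255) = 255 − 68.58 = 186.42 → 186
  → #4545ba
9% tone:
  R: 0 + 0.09×(128−0) = 0 + 11.52 = 11.52 → 12
  G: 0 + 0.09×(128−0) = 0 + 11.52 = 11.52 → 12
  B: 255 + 0.09×(128−255) = 255 − 11.43 = 243.57 → 244
  → #0c0cf4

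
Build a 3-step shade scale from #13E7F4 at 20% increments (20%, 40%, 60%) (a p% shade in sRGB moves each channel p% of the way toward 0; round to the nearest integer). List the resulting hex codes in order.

#0FB9C3, #0B8B92, #085C62

#13E7F4 is rgb(19, 231, 244).
20%: (19 − 3.8 = 15.2→15, 231 − 46.2 = 184.8→185, 244 − 48.8 = 195.2→195) → #0FB9C3
40%: (19 − 7.6 = 11.4→11, 231 − 92.4 = 138.6→139, 244 − 97.6 = 146.4→146) → #0B8B92
60%: (19 − 11.4 = 7.6→8, 231 − 138.6 = 92.4→92, 244 − 146.4 = 97.6→98) → #085C62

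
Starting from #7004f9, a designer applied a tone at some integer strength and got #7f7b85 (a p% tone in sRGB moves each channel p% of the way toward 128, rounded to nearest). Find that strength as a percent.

96%

#7004f9 is rgb(112, 4, 249); #7f7b85 is rgb(127, 123, 133).
On the G channel (widest range): 123 ≈ 4 + (p/100)(128 − 4), so p ≈ 100×(123 − 4)/(128 − 4) = 11900/124 = 95.97.
p = 96 reproduces all three channels after rounding.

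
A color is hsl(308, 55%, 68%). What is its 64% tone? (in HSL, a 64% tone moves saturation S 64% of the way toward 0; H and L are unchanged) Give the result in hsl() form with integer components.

S moves 64% from 55 toward 0: 55 − 35.2 = 19.8 → 20.
H and L are unchanged.

hsl(308, 20%, 68%)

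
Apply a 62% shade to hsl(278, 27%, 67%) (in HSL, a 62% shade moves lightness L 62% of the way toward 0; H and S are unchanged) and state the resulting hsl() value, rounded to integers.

hsl(278, 27%, 25%)

L moves 62% from 67 toward 0: 67 − 41.54 = 25.46 → 25.
H and S are unchanged.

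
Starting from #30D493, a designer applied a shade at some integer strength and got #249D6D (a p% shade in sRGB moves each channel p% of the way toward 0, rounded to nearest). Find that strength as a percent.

#30D493 is rgb(48, 212, 147); #249D6D is rgb(36, 157, 109).
On the G channel (widest range): 157 ≈ 212 + (p/100)(0 − 212), so p ≈ 100×(157 − 212)/(0 − 212) = -5500/-212 = 25.94.
p = 26 reproduces all three channels after rounding.

26%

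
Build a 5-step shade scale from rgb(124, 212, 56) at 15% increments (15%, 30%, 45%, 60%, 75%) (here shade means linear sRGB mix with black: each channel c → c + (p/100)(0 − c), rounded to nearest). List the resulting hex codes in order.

#69b430, #579427, #44751f, #325516, #1f350e

15%: (124 − 18.6 = 105.4→105, 212 − 31.8 = 180.2→180, 56 − 8.4 = 47.6→48) → #69b430
30%: (124 − 37.2 = 86.8→87, 212 − 63.6 = 148.4→148, 56 − 16.8 = 39.2→39) → #579427
45%: (124 − 55.8 = 68.2→68, 212 − 95.4 = 116.6→117, 56 − 25.2 = 30.8→31) → #44751f
60%: (124 − 74.4 = 49.6→50, 212 − 127.2 = 84.8→85, 56 − 33.6 = 22.4→22) → #325516
75%: (124 − 93 = 31→31, 212 − 159 = 53→53, 56 − 42 = 14→14) → #1f350e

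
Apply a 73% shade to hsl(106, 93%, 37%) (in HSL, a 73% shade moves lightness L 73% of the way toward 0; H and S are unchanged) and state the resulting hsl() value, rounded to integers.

hsl(106, 93%, 10%)

L moves 73% from 37 toward 0: 37 − 27.01 = 9.99 → 10.
H and S are unchanged.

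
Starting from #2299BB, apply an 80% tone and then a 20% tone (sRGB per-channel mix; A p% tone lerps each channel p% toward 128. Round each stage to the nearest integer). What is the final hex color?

#71848A

#2299BB is rgb(34, 153, 187).
Per channel, c → c + 0.8(128 − c):
  R: 34 + 75.2 = 109.2 → 109
  G: 153 − 20 = 133 → 133
  B: 187 + 0.8×(128−187) = 187 − 47.2 = 139.8 → 140
After the tone: rgb(109, 133, 140) = #6D858C.
Per channel, c → c + 0.2(128 − c):
  R: 109 + 0.2×(128−109) = 109 + 3.8 = 112.8 → 113
  G: 133 + 0.2×(128−133) = 133 − 1 = 132 → 132
  B: 140 + 0.2×(128−140) = 140 − 2.4 = 137.6 → 138
rgb(113, 132, 138) = #71848A.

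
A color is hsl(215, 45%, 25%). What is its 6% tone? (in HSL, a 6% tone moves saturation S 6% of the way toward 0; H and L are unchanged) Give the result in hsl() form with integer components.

hsl(215, 42%, 25%)

S moves 6% from 45 toward 0: 45 − 2.7 = 42.3 → 42.
H and L are unchanged.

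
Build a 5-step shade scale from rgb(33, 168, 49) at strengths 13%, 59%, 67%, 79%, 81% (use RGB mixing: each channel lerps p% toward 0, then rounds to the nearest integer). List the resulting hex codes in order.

13%: (33 − 4.29 = 28.71→29, 168 − 21.84 = 146.16→146, 49 − 6.37 = 42.63→43) → #1D922B
59%: (33 − 19.47 = 13.53→14, 168 − 99.12 = 68.88→69, 49 − 28.91 = 20.09→20) → #0E4514
67%: (33 − 22.11 = 10.89→11, 168 − 112.56 = 55.44→55, 49 − 32.83 = 16.17→16) → #0B3710
79%: (33 − 26.07 = 6.93→7, 168 − 132.72 = 35.28→35, 49 − 38.71 = 10.29→10) → #07230A
81%: (33 − 26.73 = 6.27→6, 168 − 136.08 = 31.92→32, 49 − 39.69 = 9.31→9) → #062009

#1D922B, #0E4514, #0B3710, #07230A, #062009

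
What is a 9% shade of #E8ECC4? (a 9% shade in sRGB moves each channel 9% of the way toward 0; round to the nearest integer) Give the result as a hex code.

#D3D7B2

#E8ECC4 is rgb(232, 236, 196).
A 9% shade moves each channel 9% toward 0:
  R: 232 + 0.09×(0−232) = 232 − 20.88 = 211.12 → 211
  G: 236 + 0.09×(0−236) = 236 − 21.24 = 214.76 → 215
  B: 196 − 17.64 = 178.36 → 178
rgb(211, 215, 178) = #D3D7B2.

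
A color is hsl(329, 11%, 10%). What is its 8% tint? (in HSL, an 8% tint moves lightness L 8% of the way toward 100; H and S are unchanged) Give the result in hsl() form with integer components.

L moves 8% from 10 toward 100: 10 + 7.2 = 17.2 → 17.
H and S are unchanged.

hsl(329, 11%, 17%)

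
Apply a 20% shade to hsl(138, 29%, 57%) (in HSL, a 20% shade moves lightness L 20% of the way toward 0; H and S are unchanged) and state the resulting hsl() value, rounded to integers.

hsl(138, 29%, 46%)

L moves 20% from 57 toward 0: 57 − 11.4 = 45.6 → 46.
H and S are unchanged.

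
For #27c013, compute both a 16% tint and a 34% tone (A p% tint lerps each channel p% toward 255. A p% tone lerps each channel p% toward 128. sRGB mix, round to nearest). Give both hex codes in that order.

#4aca39, #45aa38

#27c013 is rgb(39, 192, 19).
16% tint:
  R: 39 + 0.16×(255−39) = 39 + 34.56 = 73.56 → 74
  G: 192 + 0.16×(255−192) = 192 + 10.08 = 202.08 → 202
  B: 19 + 0.16×(255−19) = 19 + 37.76 = 56.76 → 57
  → #4aca39
34% tone:
  R: 39 + 30.26 = 69.26 → 69
  G: 192 + 0.34×(128−192) = 192 − 21.76 = 170.24 → 170
  B: 19 + 37.06 = 56.06 → 56
  → #45aa38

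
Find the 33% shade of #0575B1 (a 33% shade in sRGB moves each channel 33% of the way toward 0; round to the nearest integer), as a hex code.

#034E77

#0575B1 is rgb(5, 117, 177).
Per channel, c → c + 0.33(0 − c):
  R: 5 + 0.33×(0−5) = 5 − 1.65 = 3.35 → 3
  G: 117 + 0.33×(0−117) = 117 − 38.61 = 78.39 → 78
  B: 177 − 58.41 = 118.59 → 119
rgb(3, 78, 119) = #034E77.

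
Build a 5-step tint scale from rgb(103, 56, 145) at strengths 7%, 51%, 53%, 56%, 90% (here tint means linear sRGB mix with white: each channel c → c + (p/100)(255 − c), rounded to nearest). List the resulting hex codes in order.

#724699, #B59DC9, #B8A1CB, #BCA7CF, #F0EBF4

7%: (103 + 10.64 = 113.64→114, 56 + 13.93 = 69.93→70, 145 + 7.7 = 152.7→153) → #724699
51%: (103 + 77.52 = 180.52→181, 56 + 101.49 = 157.49→157, 145 + 56.1 = 201.1→201) → #B59DC9
53%: (103 + 80.56 = 183.56→184, 56 + 105.47 = 161.47→161, 145 + 58.3 = 203.3→203) → #B8A1CB
56%: (103 + 85.12 = 188.12→188, 56 + 111.44 = 167.44→167, 145 + 61.6 = 206.6→207) → #BCA7CF
90%: (103 + 136.8 = 239.8→240, 56 + 179.1 = 235.1→235, 145 + 99 = 244→244) → #F0EBF4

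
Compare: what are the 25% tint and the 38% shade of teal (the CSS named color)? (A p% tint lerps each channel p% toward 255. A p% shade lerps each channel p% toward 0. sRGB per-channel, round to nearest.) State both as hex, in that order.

CSS teal is rgb(0, 128, 128).
25% tint:
  R: 0 + 0.25×(255−0) = 0 + 63.75 = 63.75 → 64
  G: 128 + 0.25×(255−128) = 128 + 31.75 = 159.75 → 160
  B: 128 + 0.25×(255−128) = 128 + 31.75 = 159.75 → 160
  → #40A0A0
38% shade:
  R: 0 + 0.38×(0−0) = 0 + 0 = 0 → 0
  G: 128 + 0.38×(0−128) = 128 − 48.64 = 79.36 → 79
  B: 128 − 48.64 = 79.36 → 79
  → #004F4F

#40A0A0, #004F4F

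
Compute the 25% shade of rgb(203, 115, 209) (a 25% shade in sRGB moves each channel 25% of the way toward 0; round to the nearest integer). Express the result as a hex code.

Per channel, c → c + 0.25(0 − c):
  R: 203 + 0.25×(0−203) = 203 − 50.75 = 152.25 → 152
  G: 115 + 0.25×(0−115) = 115 − 28.75 = 86.25 → 86
  B: 209 − 52.25 = 156.75 → 157
rgb(152, 86, 157) = #98569D.

#98569D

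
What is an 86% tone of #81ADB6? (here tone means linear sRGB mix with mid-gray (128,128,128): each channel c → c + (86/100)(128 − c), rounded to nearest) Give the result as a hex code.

#808688

#81ADB6 is rgb(129, 173, 182).
An 86% tone moves each channel 86% toward 128:
  R: 129 + 0.86×(128−129) = 129 − 0.86 = 128.14 → 128
  G: 173 − 38.7 = 134.3 → 134
  B: 182 − 46.44 = 135.56 → 136
rgb(128, 134, 136) = #808688.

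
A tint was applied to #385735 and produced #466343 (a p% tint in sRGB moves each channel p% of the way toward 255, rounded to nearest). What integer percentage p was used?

#385735 is rgb(56, 87, 53); #466343 is rgb(70, 99, 67).
On the B channel (widest range): 67 ≈ 53 + (p/100)(255 − 53), so p ≈ 100×(67 − 53)/(255 − 53) = 1400/202 = 6.93.
p = 7 reproduces all three channels after rounding.

7%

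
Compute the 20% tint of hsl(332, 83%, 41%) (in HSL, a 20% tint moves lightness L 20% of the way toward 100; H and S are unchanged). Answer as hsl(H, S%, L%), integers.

L moves 20% from 41 toward 100: 41 + 11.8 = 52.8 → 53.
H and S are unchanged.

hsl(332, 83%, 53%)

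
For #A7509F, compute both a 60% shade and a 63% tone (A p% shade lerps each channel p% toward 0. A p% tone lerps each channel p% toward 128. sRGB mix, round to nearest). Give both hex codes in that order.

#432040, #8E6E8B

#A7509F is rgb(167, 80, 159).
60% shade:
  R: 167 + 0.6×(0−167) = 167 − 100.2 = 66.8 → 67
  G: 80 − 48 = 32 → 32
  B: 159 + 0.6×(0−159) = 159 − 95.4 = 63.6 → 64
  → #432040
63% tone:
  R: 167 + 0.63×(128−167) = 167 − 24.57 = 142.43 → 142
  G: 80 + 0.63×(128−80) = 80 + 30.24 = 110.24 → 110
  B: 159 − 19.53 = 139.47 → 139
  → #8E6E8B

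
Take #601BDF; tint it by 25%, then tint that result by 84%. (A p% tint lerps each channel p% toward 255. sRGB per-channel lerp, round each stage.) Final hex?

#601BDF is rgb(96, 27, 223).
Per channel, c → c + 0.25(255 − c):
  R: 96 + 39.75 = 135.75 → 136
  G: 27 + 57 = 84 → 84
  B: 223 + 0.25×(255−223) = 223 + 8 = 231 → 231
After the tint: rgb(136, 84, 231) = #8854E7.
Per channel, c → c + 0.84(255 − c):
  R: 136 + 0.84×(255−136) = 136 + 99.96 = 235.96 → 236
  G: 84 + 0.84×(255−84) = 84 + 143.64 = 227.64 → 228
  B: 231 + 0.84×(255−231) = 231 + 20.16 = 251.16 → 251
rgb(236, 228, 251) = #ECE4FB.

#ECE4FB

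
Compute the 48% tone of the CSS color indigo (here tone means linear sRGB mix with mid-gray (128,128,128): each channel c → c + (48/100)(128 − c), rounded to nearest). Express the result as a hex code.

#643D81

CSS indigo is rgb(75, 0, 130).
A 48% tone moves each channel 48% toward 128:
  R: 75 + 25.44 = 100.44 → 100
  G: 0 + 0.48×(128−0) = 0 + 61.44 = 61.44 → 61
  B: 130 + 0.48×(128−130) = 130 − 0.96 = 129.04 → 129
rgb(100, 61, 129) = #643D81.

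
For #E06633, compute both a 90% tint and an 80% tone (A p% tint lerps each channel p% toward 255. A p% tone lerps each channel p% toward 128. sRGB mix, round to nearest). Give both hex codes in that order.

#FCF0EB, #937B71

#E06633 is rgb(224, 102, 51).
90% tint:
  R: 224 + 27.9 = 251.9 → 252
  G: 102 + 0.9×(255−102) = 102 + 137.7 = 239.7 → 240
  B: 51 + 0.9×(255−51) = 51 + 183.6 = 234.6 → 235
  → #FCF0EB
80% tone:
  R: 224 + 0.8×(128−224) = 224 − 76.8 = 147.2 → 147
  G: 102 + 0.8×(128−102) = 102 + 20.8 = 122.8 → 123
  B: 51 + 61.6 = 112.6 → 113
  → #937B71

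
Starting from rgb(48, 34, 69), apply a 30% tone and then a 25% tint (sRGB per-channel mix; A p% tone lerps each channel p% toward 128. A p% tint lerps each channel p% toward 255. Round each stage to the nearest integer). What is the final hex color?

Lerp each channel 30% toward 128:
  R: 48 + 24 = 72 → 72
  G: 34 + 0.3×(128−34) = 34 + 28.2 = 62.2 → 62
  B: 69 + 0.3×(128−69) = 69 + 17.7 = 86.7 → 87
After the tone: rgb(72, 62, 87) = #483e57.
Lerp each channel 25% toward 255:
  R: 72 + 0.25×(255−72) = 72 + 45.75 = 117.75 → 118
  G: 62 + 48.25 = 110.25 → 110
  B: 87 + 0.25×(255−87) = 87 + 42 = 129 → 129
rgb(118, 110, 129) = #766e81.

#766e81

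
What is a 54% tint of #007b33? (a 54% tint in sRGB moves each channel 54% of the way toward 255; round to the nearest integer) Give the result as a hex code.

#007b33 is rgb(0, 123, 51).
A 54% tint moves each channel 54% toward 255:
  R: 0 + 0.54×(255−0) = 0 + 137.7 = 137.7 → 138
  G: 123 + 71.28 = 194.28 → 194
  B: 51 + 0.54×(255−51) = 51 + 110.16 = 161.16 → 161
rgb(138, 194, 161) = #8ac2a1.

#8ac2a1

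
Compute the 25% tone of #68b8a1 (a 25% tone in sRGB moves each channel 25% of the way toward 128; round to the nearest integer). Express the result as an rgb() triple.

#68b8a1 is rgb(104, 184, 161).
Lerp each channel 25% toward 128:
  R: 104 + 0.25×(128−104) = 104 + 6 = 110 → 110
  G: 184 + 0.25×(128−184) = 184 − 14 = 170 → 170
  B: 161 − 8.25 = 152.75 → 153

rgb(110, 170, 153)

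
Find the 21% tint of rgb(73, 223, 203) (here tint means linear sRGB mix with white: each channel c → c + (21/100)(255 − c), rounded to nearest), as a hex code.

A 21% tint moves each channel 21% toward 255:
  R: 73 + 0.21×(255−73) = 73 + 38.22 = 111.22 → 111
  G: 223 + 6.72 = 229.72 → 230
  B: 203 + 10.92 = 213.92 → 214
rgb(111, 230, 214) = #6FE6D6.

#6FE6D6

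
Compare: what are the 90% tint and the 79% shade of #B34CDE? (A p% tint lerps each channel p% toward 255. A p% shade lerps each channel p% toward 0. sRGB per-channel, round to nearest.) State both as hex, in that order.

#B34CDE is rgb(179, 76, 222).
90% tint:
  R: 179 + 0.9×(255−179) = 179 + 68.4 = 247.4 → 247
  G: 76 + 0.9×(255−76) = 76 + 161.1 = 237.1 → 237
  B: 222 + 29.7 = 251.7 → 252
  → #F7EDFC
79% shade:
  R: 179 + 0.79×(0−179) = 179 − 141.41 = 37.59 → 38
  G: 76 + 0.79×(0−76) = 76 − 60.04 = 15.96 → 16
  B: 222 + 0.79×(0−222) = 222 − 175.38 = 46.62 → 47
  → #26102F

#F7EDFC, #26102F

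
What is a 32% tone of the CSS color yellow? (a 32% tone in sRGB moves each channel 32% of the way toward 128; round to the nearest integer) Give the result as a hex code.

#D6D629

CSS yellow is rgb(255, 255, 0).
A 32% tone moves each channel 32% toward 128:
  R: 255 − 40.64 = 214.36 → 214
  G: 255 + 0.32×(128−255) = 255 − 40.64 = 214.36 → 214
  B: 0 + 0.32×(128−0) = 0 + 40.96 = 40.96 → 41
rgb(214, 214, 41) = #D6D629.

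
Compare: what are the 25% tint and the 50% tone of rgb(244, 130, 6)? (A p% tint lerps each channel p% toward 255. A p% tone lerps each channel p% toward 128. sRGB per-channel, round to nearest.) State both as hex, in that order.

25% tint:
  R: 244 + 0.25×(255−244) = 244 + 2.75 = 246.75 → 247
  G: 130 + 31.25 = 161.25 → 161
  B: 6 + 62.25 = 68.25 → 68
  → #f7a144
50% tone:
  R: 244 − 58 = 186 → 186
  G: 130 + 0.5×(128−130) = 130 − 1 = 129 → 129
  B: 6 + 0.5×(128−6) = 6 + 61 = 67 → 67
  → #ba8143

#f7a144, #ba8143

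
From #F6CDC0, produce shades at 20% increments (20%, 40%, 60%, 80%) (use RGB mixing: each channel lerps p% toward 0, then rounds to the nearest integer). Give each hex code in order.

#C5A49A, #947B73, #62524D, #312926

#F6CDC0 is rgb(246, 205, 192).
20%: (246 − 49.2 = 196.8→197, 205 − 41 = 164→164, 192 − 38.4 = 153.6→154) → #C5A49A
40%: (246 − 98.4 = 147.6→148, 205 − 82 = 123→123, 192 − 76.8 = 115.2→115) → #947B73
60%: (246 − 147.6 = 98.4→98, 205 − 123 = 82→82, 192 − 115.2 = 76.8→77) → #62524D
80%: (246 − 196.8 = 49.2→49, 205 − 164 = 41→41, 192 − 153.6 = 38.4→38) → #312926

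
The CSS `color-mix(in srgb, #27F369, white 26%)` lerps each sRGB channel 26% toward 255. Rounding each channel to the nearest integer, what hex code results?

#27F369 is rgb(39, 243, 105).
Per channel, c → c + 0.26(255 − c):
  R: 39 + 0.26×(255−39) = 39 + 56.16 = 95.16 → 95
  G: 243 + 3.12 = 246.12 → 246
  B: 105 + 39 = 144 → 144
rgb(95, 246, 144) = #5FF690.

#5FF690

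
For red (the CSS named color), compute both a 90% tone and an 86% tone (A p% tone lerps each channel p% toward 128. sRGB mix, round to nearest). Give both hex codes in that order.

CSS red is rgb(255, 0, 0).
90% tone:
  R: 255 + 0.9×(128−255) = 255 − 114.3 = 140.7 → 141
  G: 0 + 115.2 = 115.2 → 115
  B: 0 + 0.9×(128−0) = 0 + 115.2 = 115.2 → 115
  → #8D7373
86% tone:
  R: 255 − 109.22 = 145.78 → 146
  G: 0 + 0.86×(128−0) = 0 + 110.08 = 110.08 → 110
  B: 0 + 110.08 = 110.08 → 110
  → #926E6E

#8D7373, #926E6E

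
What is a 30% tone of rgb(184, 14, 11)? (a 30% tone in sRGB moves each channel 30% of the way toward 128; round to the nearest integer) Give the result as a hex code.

#a7302e

A 30% tone moves each channel 30% toward 128:
  R: 184 + 0.3×(128−184) = 184 − 16.8 = 167.2 → 167
  G: 14 + 0.3×(128−14) = 14 + 34.2 = 48.2 → 48
  B: 11 + 35.1 = 46.1 → 46
rgb(167, 48, 46) = #a7302e.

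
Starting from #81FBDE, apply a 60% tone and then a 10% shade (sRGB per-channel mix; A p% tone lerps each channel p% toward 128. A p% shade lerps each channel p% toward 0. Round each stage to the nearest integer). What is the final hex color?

#81FBDE is rgb(129, 251, 222).
A 60% tone moves each channel 60% toward 128:
  R: 129 − 0.6 = 128.4 → 128
  G: 251 + 0.6×(128−251) = 251 − 73.8 = 177.2 → 177
  B: 222 + 0.6×(128−222) = 222 − 56.4 = 165.6 → 166
After the tone: rgb(128, 177, 166) = #80B1A6.
A 10% shade moves each channel 10% toward 0:
  R: 128 − 12.8 = 115.2 → 115
  G: 177 + 0.1×(0−177) = 177 − 17.7 = 159.3 → 159
  B: 166 − 16.6 = 149.4 → 149
rgb(115, 159, 149) = #739F95.

#739F95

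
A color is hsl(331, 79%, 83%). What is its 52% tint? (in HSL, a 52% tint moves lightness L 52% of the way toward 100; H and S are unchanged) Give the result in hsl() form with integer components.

hsl(331, 79%, 92%)

L moves 52% from 83 toward 100: 83 + 8.84 = 91.84 → 92.
H and S are unchanged.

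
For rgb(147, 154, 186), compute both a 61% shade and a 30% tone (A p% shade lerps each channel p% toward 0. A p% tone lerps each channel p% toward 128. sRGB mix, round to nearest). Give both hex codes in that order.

61% shade:
  R: 147 − 89.67 = 57.33 → 57
  G: 154 + 0.61×(0−154) = 154 − 93.94 = 60.06 → 60
  B: 186 + 0.61×(0−186) = 186 − 113.46 = 72.54 → 73
  → #393C49
30% tone:
  R: 147 − 5.7 = 141.3 → 141
  G: 154 − 7.8 = 146.2 → 146
  B: 186 − 17.4 = 168.6 → 169
  → #8D92A9

#393C49, #8D92A9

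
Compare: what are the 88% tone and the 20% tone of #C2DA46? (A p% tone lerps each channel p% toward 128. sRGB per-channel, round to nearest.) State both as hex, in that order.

#888B79, #B5C852

#C2DA46 is rgb(194, 218, 70).
88% tone:
  R: 194 + 0.88×(128−194) = 194 − 58.08 = 135.92 → 136
  G: 218 + 0.88×(128−218) = 218 − 79.2 = 138.8 → 139
  B: 70 + 51.04 = 121.04 → 121
  → #888B79
20% tone:
  R: 194 − 13.2 = 180.8 → 181
  G: 218 + 0.2×(128−218) = 218 − 18 = 200 → 200
  B: 70 + 0.2×(128−70) = 70 + 11.6 = 81.6 → 82
  → #B5C852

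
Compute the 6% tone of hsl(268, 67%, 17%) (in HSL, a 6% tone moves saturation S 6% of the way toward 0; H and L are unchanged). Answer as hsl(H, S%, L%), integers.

hsl(268, 63%, 17%)

S moves 6% from 67 toward 0: 67 − 4.02 = 62.98 → 63.
H and L are unchanged.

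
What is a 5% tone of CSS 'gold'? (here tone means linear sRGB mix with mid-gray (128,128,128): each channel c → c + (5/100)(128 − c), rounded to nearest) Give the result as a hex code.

#F9D306

CSS gold is rgb(255, 215, 0).
Per channel, c → c + 0.05(128 − c):
  R: 255 − 6.35 = 248.65 → 249
  G: 215 + 0.05×(128−215) = 215 − 4.35 = 210.65 → 211
  B: 0 + 0.05×(128−0) = 0 + 6.4 = 6.4 → 6
rgb(249, 211, 6) = #F9D306.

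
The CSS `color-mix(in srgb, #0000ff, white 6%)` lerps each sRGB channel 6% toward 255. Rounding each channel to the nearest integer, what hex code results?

#0000ff is rgb(0, 0, 255).
A 6% tint moves each channel 6% toward 255:
  R: 0 + 0.06×(255−0) = 0 + 15.3 = 15.3 → 15
  G: 0 + 15.3 = 15.3 → 15
  B: 255 + 0 = 255 → 255
rgb(15, 15, 255) = #0f0fff.

#0f0fff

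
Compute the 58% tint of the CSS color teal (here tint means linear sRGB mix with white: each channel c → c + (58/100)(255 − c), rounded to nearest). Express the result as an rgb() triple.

CSS teal is rgb(0, 128, 128).
Per channel, c → c + 0.58(255 − c):
  R: 0 + 0.58×(255−0) = 0 + 147.9 = 147.9 → 148
  G: 128 + 73.66 = 201.66 → 202
  B: 128 + 73.66 = 201.66 → 202

rgb(148, 202, 202)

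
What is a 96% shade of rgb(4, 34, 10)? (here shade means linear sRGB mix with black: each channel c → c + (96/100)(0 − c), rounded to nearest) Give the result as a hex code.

A 96% shade moves each channel 96% toward 0:
  R: 4 + 0.96×(0−4) = 4 − 3.84 = 0.16 → 0
  G: 34 + 0.96×(0−34) = 34 − 32.64 = 1.36 → 1
  B: 10 − 9.6 = 0.4 → 0
rgb(0, 1, 0) = #000100.

#000100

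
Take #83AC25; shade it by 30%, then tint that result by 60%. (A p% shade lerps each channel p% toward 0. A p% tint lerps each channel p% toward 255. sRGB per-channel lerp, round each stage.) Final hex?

#83AC25 is rgb(131, 172, 37).
A 30% shade moves each channel 30% toward 0:
  R: 131 − 39.3 = 91.7 → 92
  G: 172 + 0.3×(0−172) = 172 − 51.6 = 120.4 → 120
  B: 37 + 0.3×(0−37) = 37 − 11.1 = 25.9 → 26
After the shade: rgb(92, 120, 26) = #5C781A.
Per channel, c → c + 0.6(255 − c):
  R: 92 + 0.6×(255−92) = 92 + 97.8 = 189.8 → 190
  G: 120 + 0.6×(255−120) = 120 + 81 = 201 → 201
  B: 26 + 137.4 = 163.4 → 163
rgb(190, 201, 163) = #BEC9A3.

#BEC9A3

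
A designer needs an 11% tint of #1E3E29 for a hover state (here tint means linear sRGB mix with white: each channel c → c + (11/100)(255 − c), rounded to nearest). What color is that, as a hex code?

#375341

#1E3E29 is rgb(30, 62, 41).
An 11% tint moves each channel 11% toward 255:
  R: 30 + 0.11×(255−30) = 30 + 24.75 = 54.75 → 55
  G: 62 + 21.23 = 83.23 → 83
  B: 41 + 0.11×(255−41) = 41 + 23.54 = 64.54 → 65
rgb(55, 83, 65) = #375341.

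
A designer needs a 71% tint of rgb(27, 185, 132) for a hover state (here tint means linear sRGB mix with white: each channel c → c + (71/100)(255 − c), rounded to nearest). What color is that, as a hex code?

#BDEBDB

A 71% tint moves each channel 71% toward 255:
  R: 27 + 161.88 = 188.88 → 189
  G: 185 + 0.71×(255−185) = 185 + 49.7 = 234.7 → 235
  B: 132 + 0.71×(255−132) = 132 + 87.33 = 219.33 → 219
rgb(189, 235, 219) = #BDEBDB.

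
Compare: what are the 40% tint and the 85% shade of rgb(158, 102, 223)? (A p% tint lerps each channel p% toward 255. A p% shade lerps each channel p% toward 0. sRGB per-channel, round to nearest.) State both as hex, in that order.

40% tint:
  R: 158 + 38.8 = 196.8 → 197
  G: 102 + 61.2 = 163.2 → 163
  B: 223 + 0.4×(255−223) = 223 + 12.8 = 235.8 → 236
  → #c5a3ec
85% shade:
  R: 158 + 0.85×(0−158) = 158 − 134.3 = 23.7 → 24
  G: 102 − 86.7 = 15.3 → 15
  B: 223 − 189.55 = 33.45 → 33
  → #180f21

#c5a3ec, #180f21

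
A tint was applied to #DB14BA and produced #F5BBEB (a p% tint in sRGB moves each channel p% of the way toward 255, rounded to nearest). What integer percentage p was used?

#DB14BA is rgb(219, 20, 186); #F5BBEB is rgb(245, 187, 235).
On the G channel (widest range): 187 ≈ 20 + (p/100)(255 − 20), so p ≈ 100×(187 − 20)/(255 − 20) = 16700/235 = 71.06.
p = 71 reproduces all three channels after rounding.

71%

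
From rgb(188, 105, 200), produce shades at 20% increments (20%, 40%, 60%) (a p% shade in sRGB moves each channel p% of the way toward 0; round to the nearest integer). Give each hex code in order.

#9654A0, #713F78, #4B2A50

20%: (188 − 37.6 = 150.4→150, 105 − 21 = 84→84, 200 − 40 = 160→160) → #9654A0
40%: (188 − 75.2 = 112.8→113, 105 − 42 = 63→63, 200 − 80 = 120→120) → #713F78
60%: (188 − 112.8 = 75.2→75, 105 − 63 = 42→42, 200 − 120 = 80→80) → #4B2A50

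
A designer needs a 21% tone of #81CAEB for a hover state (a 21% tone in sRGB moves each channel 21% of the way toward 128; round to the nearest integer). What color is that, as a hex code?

#81CAEB is rgb(129, 202, 235).
Lerp each channel 21% toward 128:
  R: 129 + 0.21×(128−129) = 129 − 0.21 = 128.79 → 129
  G: 202 − 15.54 = 186.46 → 186
  B: 235 + 0.21×(128−235) = 235 − 22.47 = 212.53 → 213
rgb(129, 186, 213) = #81BAD5.

#81BAD5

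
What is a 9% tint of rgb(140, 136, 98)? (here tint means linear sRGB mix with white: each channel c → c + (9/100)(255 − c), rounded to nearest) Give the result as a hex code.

#969370

A 9% tint moves each channel 9% toward 255:
  R: 140 + 0.09×(255−140) = 140 + 10.35 = 150.35 → 150
  G: 136 + 10.71 = 146.71 → 147
  B: 98 + 14.13 = 112.13 → 112
rgb(150, 147, 112) = #969370.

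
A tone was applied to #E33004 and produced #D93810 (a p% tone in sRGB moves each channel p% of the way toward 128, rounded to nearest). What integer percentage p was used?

#E33004 is rgb(227, 48, 4); #D93810 is rgb(217, 56, 16).
On the B channel (widest range): 16 ≈ 4 + (p/100)(128 − 4), so p ≈ 100×(16 − 4)/(128 − 4) = 1200/124 = 9.68.
p = 10 reproduces all three channels after rounding.

10%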